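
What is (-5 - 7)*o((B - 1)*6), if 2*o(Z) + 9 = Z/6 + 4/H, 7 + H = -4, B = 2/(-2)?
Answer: 750/11 ≈ 68.182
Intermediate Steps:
B = -1 (B = 2*(-½) = -1)
H = -11 (H = -7 - 4 = -11)
o(Z) = -103/22 + Z/12 (o(Z) = -9/2 + (Z/6 + 4/(-11))/2 = -9/2 + (Z*(⅙) + 4*(-1/11))/2 = -9/2 + (Z/6 - 4/11)/2 = -9/2 + (-4/11 + Z/6)/2 = -9/2 + (-2/11 + Z/12) = -103/22 + Z/12)
(-5 - 7)*o((B - 1)*6) = (-5 - 7)*(-103/22 + ((-1 - 1)*6)/12) = -12*(-103/22 + (-2*6)/12) = -12*(-103/22 + (1/12)*(-12)) = -12*(-103/22 - 1) = -12*(-125/22) = 750/11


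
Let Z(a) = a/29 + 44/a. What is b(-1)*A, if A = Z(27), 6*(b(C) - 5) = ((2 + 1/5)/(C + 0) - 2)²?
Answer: 159197/7830 ≈ 20.332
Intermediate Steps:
Z(a) = 44/a + a/29 (Z(a) = a*(1/29) + 44/a = a/29 + 44/a = 44/a + a/29)
b(C) = 5 + (-2 + 11/(5*C))²/6 (b(C) = 5 + ((2 + 1/5)/(C + 0) - 2)²/6 = 5 + ((2 + 1*(⅕))/C - 2)²/6 = 5 + ((2 + ⅕)/C - 2)²/6 = 5 + (11/(5*C) - 2)²/6 = 5 + (-2 + 11/(5*C))²/6)
A = 2005/783 (A = 44/27 + (1/29)*27 = 44*(1/27) + 27/29 = 44/27 + 27/29 = 2005/783 ≈ 2.5607)
b(-1)*A = ((1/150)*(121 - 220*(-1) + 850*(-1)²)/(-1)²)*(2005/783) = ((1/150)*1*(121 + 220 + 850*1))*(2005/783) = ((1/150)*1*(121 + 220 + 850))*(2005/783) = ((1/150)*1*1191)*(2005/783) = (397/50)*(2005/783) = 159197/7830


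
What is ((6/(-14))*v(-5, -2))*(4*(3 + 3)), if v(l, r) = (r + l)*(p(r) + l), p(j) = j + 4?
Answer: -216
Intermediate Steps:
p(j) = 4 + j
v(l, r) = (l + r)*(4 + l + r) (v(l, r) = (r + l)*((4 + r) + l) = (l + r)*(4 + l + r))
((6/(-14))*v(-5, -2))*(4*(3 + 3)) = ((6/(-14))*((-5)² - 5*(-2) - 5*(4 - 2) - 2*(4 - 2)))*(4*(3 + 3)) = ((6*(-1/14))*(25 + 10 - 5*2 - 2*2))*(4*6) = -3*(25 + 10 - 10 - 4)/7*24 = -3/7*21*24 = -9*24 = -216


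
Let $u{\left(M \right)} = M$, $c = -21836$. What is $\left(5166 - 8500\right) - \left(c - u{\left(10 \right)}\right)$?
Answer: $18512$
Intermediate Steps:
$\left(5166 - 8500\right) - \left(c - u{\left(10 \right)}\right) = \left(5166 - 8500\right) - \left(-21836 - 10\right) = -3334 - \left(-21836 - 10\right) = -3334 - -21846 = -3334 + 21846 = 18512$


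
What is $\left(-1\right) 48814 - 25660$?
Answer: $-74474$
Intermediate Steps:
$\left(-1\right) 48814 - 25660 = -48814 - 25660 = -74474$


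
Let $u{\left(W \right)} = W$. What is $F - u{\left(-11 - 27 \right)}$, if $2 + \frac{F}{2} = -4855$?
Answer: $-9676$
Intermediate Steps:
$F = -9714$ ($F = -4 + 2 \left(-4855\right) = -4 - 9710 = -9714$)
$F - u{\left(-11 - 27 \right)} = -9714 - \left(-11 - 27\right) = -9714 - -38 = -9714 + 38 = -9676$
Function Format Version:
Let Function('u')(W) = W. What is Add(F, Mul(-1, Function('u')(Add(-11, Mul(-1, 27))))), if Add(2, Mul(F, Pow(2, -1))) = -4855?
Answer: -9676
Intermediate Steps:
F = -9714 (F = Add(-4, Mul(2, -4855)) = Add(-4, -9710) = -9714)
Add(F, Mul(-1, Function('u')(Add(-11, Mul(-1, 27))))) = Add(-9714, Mul(-1, Add(-11, Mul(-1, 27)))) = Add(-9714, Mul(-1, Add(-11, -27))) = Add(-9714, Mul(-1, -38)) = Add(-9714, 38) = -9676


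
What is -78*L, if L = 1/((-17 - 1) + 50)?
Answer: -39/16 ≈ -2.4375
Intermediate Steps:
L = 1/32 (L = 1/(-18 + 50) = 1/32 ≈ 0.031250)
-78*L = -78*1/32 = -39/16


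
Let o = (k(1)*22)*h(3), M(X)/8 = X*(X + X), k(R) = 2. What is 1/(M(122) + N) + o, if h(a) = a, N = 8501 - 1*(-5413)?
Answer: 33271657/252058 ≈ 132.00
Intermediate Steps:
N = 13914 (N = 8501 + 5413 = 13914)
M(X) = 16*X² (M(X) = 8*(X*(X + X)) = 8*(X*(2*X)) = 8*(2*X²) = 16*X²)
o = 132 (o = (2*22)*3 = 44*3 = 132)
1/(M(122) + N) + o = 1/(16*122² + 13914) + 132 = 1/(16*14884 + 13914) + 132 = 1/(238144 + 13914) + 132 = 1/252058 + 132 = 33271657/252058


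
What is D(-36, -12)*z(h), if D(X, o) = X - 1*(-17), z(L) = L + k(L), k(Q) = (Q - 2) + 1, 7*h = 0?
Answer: 19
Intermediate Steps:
h = 0 (h = (1/7)*0 = 0)
k(Q) = -1 + Q (k(Q) = (-2 + Q) + 1 = -1 + Q)
z(L) = -1 + 2*L (z(L) = L + (-1 + L) = -1 + 2*L)
D(X, o) = 17 + X (D(X, o) = X + 17 = 17 + X)
D(-36, -12)*z(h) = (17 - 36)*(-1 + 2*0) = -19*(-1 + 0) = -19*(-1) = 19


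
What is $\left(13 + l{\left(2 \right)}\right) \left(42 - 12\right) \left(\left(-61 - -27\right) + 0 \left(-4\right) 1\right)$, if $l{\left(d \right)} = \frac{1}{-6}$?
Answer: $-13090$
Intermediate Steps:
$l{\left(d \right)} = - \frac{1}{6}$
$\left(13 + l{\left(2 \right)}\right) \left(42 - 12\right) \left(\left(-61 - -27\right) + 0 \left(-4\right) 1\right) = \left(13 - \frac{1}{6}\right) \left(42 - 12\right) \left(\left(-61 - -27\right) + 0 \left(-4\right) 1\right) = \frac{77}{6} \cdot 30 \left(\left(-61 + 27\right) + 0 \cdot 1\right) = 385 \left(-34 + 0\right) = 385 \left(-34\right) = -13090$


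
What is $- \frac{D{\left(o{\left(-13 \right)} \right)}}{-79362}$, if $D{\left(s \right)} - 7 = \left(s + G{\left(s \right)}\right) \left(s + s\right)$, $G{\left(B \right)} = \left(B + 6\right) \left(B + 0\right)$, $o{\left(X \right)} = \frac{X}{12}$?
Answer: $\frac{18047}{68568768} \approx 0.0002632$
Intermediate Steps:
$o{\left(X \right)} = \frac{X}{12}$ ($o{\left(X \right)} = X \frac{1}{12} = \frac{X}{12}$)
$G{\left(B \right)} = B \left(6 + B\right)$ ($G{\left(B \right)} = \left(6 + B\right) B = B \left(6 + B\right)$)
$D{\left(s \right)} = 7 + 2 s \left(s + s \left(6 + s\right)\right)$ ($D{\left(s \right)} = 7 + \left(s + s \left(6 + s\right)\right) \left(s + s\right) = 7 + \left(s + s \left(6 + s\right)\right) 2 s = 7 + 2 s \left(s + s \left(6 + s\right)\right)$)
$- \frac{D{\left(o{\left(-13 \right)} \right)}}{-79362} = - \frac{7 + 2 \left(\frac{1}{12} \left(-13\right)\right)^{3} + 14 \left(\frac{1}{12} \left(-13\right)\right)^{2}}{-79362} = - \frac{\left(7 + 2 \left(- \frac{13}{12}\right)^{3} + 14 \left(- \frac{13}{12}\right)^{2}\right) \left(-1\right)}{79362} = - \frac{\left(7 + 2 \left(- \frac{2197}{1728}\right) + 14 \cdot \frac{169}{144}\right) \left(-1\right)}{79362} = - \frac{\left(7 - \frac{2197}{864} + \frac{1183}{72}\right) \left(-1\right)}{79362} = - \frac{18047 \left(-1\right)}{864 \cdot 79362} = \left(-1\right) \left(- \frac{18047}{68568768}\right) = \frac{18047}{68568768}$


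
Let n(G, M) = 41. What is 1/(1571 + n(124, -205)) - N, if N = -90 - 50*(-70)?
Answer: -5496919/1612 ≈ -3410.0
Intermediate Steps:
N = 3410 (N = -90 + 3500 = 3410)
1/(1571 + n(124, -205)) - N = 1/(1571 + 41) - 1*3410 = 1/1612 - 3410 = -5496919/1612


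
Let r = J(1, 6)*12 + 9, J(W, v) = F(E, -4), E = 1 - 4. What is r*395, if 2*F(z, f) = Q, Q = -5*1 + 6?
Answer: 5925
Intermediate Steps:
Q = 1 (Q = -5 + 6 = 1)
E = -3
F(z, f) = 1/2 (F(z, f) = (1/2)*1 = 1/2)
J(W, v) = 1/2
r = 15 (r = (1/2)*12 + 9 = 6 + 9 = 15)
r*395 = 15*395 = 5925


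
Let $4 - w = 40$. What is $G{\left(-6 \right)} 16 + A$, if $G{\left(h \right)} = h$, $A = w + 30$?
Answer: $-102$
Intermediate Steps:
$w = -36$ ($w = 4 - 40 = -36$)
$A = -6$ ($A = -36 + 30 = -6$)
$G{\left(-6 \right)} 16 + A = \left(-6\right) 16 - 6 = -96 - 6 = -102$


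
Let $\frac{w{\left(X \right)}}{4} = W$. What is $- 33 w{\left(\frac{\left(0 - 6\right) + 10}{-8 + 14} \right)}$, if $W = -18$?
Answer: $2376$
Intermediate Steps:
$w{\left(X \right)} = -72$ ($w{\left(X \right)} = 4 \left(-18\right) = -72$)
$- 33 w{\left(\frac{\left(0 - 6\right) + 10}{-8 + 14} \right)} = \left(-33\right) \left(-72\right) = 2376$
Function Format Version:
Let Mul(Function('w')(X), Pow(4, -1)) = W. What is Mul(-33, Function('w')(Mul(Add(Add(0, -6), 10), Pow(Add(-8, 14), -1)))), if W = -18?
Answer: 2376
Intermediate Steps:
Function('w')(X) = -72 (Function('w')(X) = Mul(4, -18) = -72)
Mul(-33, Function('w')(Mul(Add(Add(0, -6), 10), Pow(Add(-8, 14), -1)))) = Mul(-33, -72) = 2376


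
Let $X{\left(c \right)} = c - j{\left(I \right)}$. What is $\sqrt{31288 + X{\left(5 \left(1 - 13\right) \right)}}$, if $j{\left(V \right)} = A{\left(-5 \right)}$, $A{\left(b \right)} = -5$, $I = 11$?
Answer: $\sqrt{31233} \approx 176.73$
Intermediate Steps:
$j{\left(V \right)} = -5$
$X{\left(c \right)} = 5 + c$ ($X{\left(c \right)} = c - -5 = c + 5 = 5 + c$)
$\sqrt{31288 + X{\left(5 \left(1 - 13\right) \right)}} = \sqrt{31288 + \left(5 + 5 \left(1 - 13\right)\right)} = \sqrt{31288 + \left(5 + 5 \left(-12\right)\right)} = \sqrt{31288 + \left(5 - 60\right)} = \sqrt{31288 - 55} = \sqrt{31233}$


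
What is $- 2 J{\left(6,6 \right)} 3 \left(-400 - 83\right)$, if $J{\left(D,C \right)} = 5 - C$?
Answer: $-2898$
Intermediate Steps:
$- 2 J{\left(6,6 \right)} 3 \left(-400 - 83\right) = - 2 \left(5 - 6\right) 3 \left(-400 - 83\right) = - 2 \left(5 - 6\right) 3 \left(-483\right) = \left(-2\right) \left(-1\right) 3 \left(-483\right) = 2 \cdot 3 \left(-483\right) = 6 \left(-483\right) = -2898$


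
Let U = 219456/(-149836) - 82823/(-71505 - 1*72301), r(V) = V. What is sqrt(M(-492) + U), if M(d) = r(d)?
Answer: I*sqrt(84630817023386484670)/414371458 ≈ 22.201*I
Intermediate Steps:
M(d) = d
U = -368254279/414371458 (U = 219456*(-1/149836) - 82823/(-71505 - 72301) = -54864/37459 - 82823/(-143806) = -54864/37459 - 82823*(-1/143806) = -54864/37459 + 6371/11062 = -368254279/414371458 ≈ -0.88871)
sqrt(M(-492) + U) = sqrt(-492 - 368254279/414371458) = sqrt(-204239011615/414371458) = I*sqrt(84630817023386484670)/414371458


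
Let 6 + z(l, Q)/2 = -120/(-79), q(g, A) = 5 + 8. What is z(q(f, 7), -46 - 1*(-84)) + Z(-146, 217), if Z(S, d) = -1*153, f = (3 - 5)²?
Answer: -12795/79 ≈ -161.96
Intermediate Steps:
f = 4 (f = (-2)² = 4)
q(g, A) = 13
Z(S, d) = -153
z(l, Q) = -708/79 (z(l, Q) = -12 + 2*(-120/(-79)) = -12 + 2*(-120*(-1/79)) = -12 + 2*(120/79) = -12 + 240/79 = -708/79)
z(q(f, 7), -46 - 1*(-84)) + Z(-146, 217) = -708/79 - 153 = -12795/79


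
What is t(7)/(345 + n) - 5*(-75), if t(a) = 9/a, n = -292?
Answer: 139134/371 ≈ 375.02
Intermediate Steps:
t(7)/(345 + n) - 5*(-75) = (9/7)/(345 - 292) - 5*(-75) = (9*(⅐))/53 + 375 = (1/53)*(9/7) + 375 = 9/371 + 375 = 139134/371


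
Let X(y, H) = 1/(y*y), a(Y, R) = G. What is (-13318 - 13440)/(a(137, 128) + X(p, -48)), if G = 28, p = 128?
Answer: -438403072/458753 ≈ -955.64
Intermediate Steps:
a(Y, R) = 28
X(y, H) = y⁻² (X(y, H) = 1/(y²) = y⁻²)
(-13318 - 13440)/(a(137, 128) + X(p, -48)) = (-13318 - 13440)/(28 + 128⁻²) = -26758/(28 + 1/16384) = -26758/458753/16384 = -26758*16384/458753 = -438403072/458753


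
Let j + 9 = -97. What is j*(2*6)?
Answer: -1272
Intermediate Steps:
j = -106 (j = -9 - 97 = -106)
j*(2*6) = -212*6 = -106*12 = -1272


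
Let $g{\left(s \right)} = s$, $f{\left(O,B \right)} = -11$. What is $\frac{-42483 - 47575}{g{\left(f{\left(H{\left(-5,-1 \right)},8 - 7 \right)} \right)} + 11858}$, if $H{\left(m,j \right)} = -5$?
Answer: $- \frac{90058}{11847} \approx -7.6018$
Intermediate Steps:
$\frac{-42483 - 47575}{g{\left(f{\left(H{\left(-5,-1 \right)},8 - 7 \right)} \right)} + 11858} = \frac{-42483 - 47575}{-11 + 11858} = - \frac{90058}{11847}$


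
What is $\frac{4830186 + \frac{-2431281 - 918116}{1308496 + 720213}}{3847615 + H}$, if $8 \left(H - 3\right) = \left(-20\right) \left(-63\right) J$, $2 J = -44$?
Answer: $\frac{9799038460477}{7798667788477} \approx 1.2565$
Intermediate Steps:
$J = -22$ ($J = \frac{1}{2} \left(-44\right) = -22$)
$H = -3462$ ($H = 3 + \frac{\left(-20\right) \left(-63\right) \left(-22\right)}{8} = 3 + \frac{1260 \left(-22\right)}{8} = 3 + \frac{1}{8} \left(-27720\right) = 3 - 3465 = -3462$)
$\frac{4830186 + \frac{-2431281 - 918116}{1308496 + 720213}}{3847615 + H} = \frac{4830186 + \frac{-2431281 - 918116}{1308496 + 720213}}{3847615 - 3462} = \frac{4830186 - \frac{3349397}{2028709}}{3844153} = \left(4830186 - \frac{3349397}{2028709}\right) \frac{1}{3844153} = \frac{9799038460477}{2028709} \cdot \frac{1}{3844153} = \frac{9799038460477}{7798667788477}$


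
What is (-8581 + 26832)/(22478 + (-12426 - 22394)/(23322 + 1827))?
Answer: 458994399/565264402 ≈ 0.81200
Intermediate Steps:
(-8581 + 26832)/(22478 + (-12426 - 22394)/(23322 + 1827)) = 18251/(22478 - 34820/25149) = 18251/(565264402/25149) = 18251*(25149/565264402) = 458994399/565264402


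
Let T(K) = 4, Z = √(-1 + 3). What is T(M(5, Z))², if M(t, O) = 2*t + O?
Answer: 16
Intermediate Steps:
Z = √2 ≈ 1.4142
M(t, O) = O + 2*t
T(M(5, Z))² = 4² = 16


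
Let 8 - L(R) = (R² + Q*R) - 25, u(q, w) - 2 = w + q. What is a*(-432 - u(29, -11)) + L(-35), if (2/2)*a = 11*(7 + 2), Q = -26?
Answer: -46850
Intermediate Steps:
u(q, w) = 2 + q + w (u(q, w) = 2 + (w + q) = 2 + (q + w) = 2 + q + w)
a = 99 (a = 11*(7 + 2) = 11*9 = 99)
L(R) = 33 - R² + 26*R (L(R) = 8 - ((R² - 26*R) - 25) = 8 - (-25 + R² - 26*R) = 8 + (25 - R² + 26*R) = 33 - R² + 26*R)
a*(-432 - u(29, -11)) + L(-35) = 99*(-432 - (2 + 29 - 11)) + (33 - 1*(-35)² + 26*(-35)) = 99*(-432 - 1*20) + (33 - 1*1225 - 910) = 99*(-432 - 20) + (33 - 1225 - 910) = 99*(-452) - 2102 = -44748 - 2102 = -46850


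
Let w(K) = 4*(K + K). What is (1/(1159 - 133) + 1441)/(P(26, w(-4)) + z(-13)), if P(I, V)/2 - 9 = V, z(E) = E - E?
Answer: -1478467/47196 ≈ -31.326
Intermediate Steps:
w(K) = 8*K (w(K) = 4*(2*K) = 8*K)
z(E) = 0
P(I, V) = 18 + 2*V
(1/(1159 - 133) + 1441)/(P(26, w(-4)) + z(-13)) = (1/(1159 - 133) + 1441)/((18 + 2*(8*(-4))) + 0) = (1/1026 + 1441)/((18 + 2*(-32)) + 0) = (1/1026 + 1441)/((18 - 64) + 0) = 1478467/(1026*(-46 + 0)) = (1478467/1026)/(-46) = (1478467/1026)*(-1/46) = -1478467/47196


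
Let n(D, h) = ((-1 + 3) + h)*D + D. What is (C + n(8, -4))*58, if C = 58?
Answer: 2900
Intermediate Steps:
n(D, h) = D + D*(2 + h) (n(D, h) = (2 + h)*D + D = D*(2 + h) + D = D + D*(2 + h))
(C + n(8, -4))*58 = (58 + 8*(3 - 4))*58 = (58 + 8*(-1))*58 = (58 - 8)*58 = 50*58 = 2900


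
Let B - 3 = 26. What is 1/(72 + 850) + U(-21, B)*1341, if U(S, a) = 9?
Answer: 11127619/922 ≈ 12069.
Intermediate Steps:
B = 29 (B = 3 + 26 = 29)
1/(72 + 850) + U(-21, B)*1341 = 1/(72 + 850) + 9*1341 = 1/922 + 12069 = 11127619/922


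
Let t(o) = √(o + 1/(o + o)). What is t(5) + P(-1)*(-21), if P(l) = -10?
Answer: 210 + √510/10 ≈ 212.26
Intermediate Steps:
t(o) = √(o + 1/(2*o))
t(5) + P(-1)*(-21) = √(2/5 + 4*5)/2 - 10*(-21) = √(2*(⅕) + 20)/2 + 210 = √(⅖ + 20)/2 + 210 = √(102/5)/2 + 210 = (√510/5)/2 + 210 = √510/10 + 210 = 210 + √510/10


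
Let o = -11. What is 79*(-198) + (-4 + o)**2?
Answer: -15417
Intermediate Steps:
79*(-198) + (-4 + o)**2 = 79*(-198) + (-4 - 11)**2 = -15642 + (-15)**2 = -15642 + 225 = -15417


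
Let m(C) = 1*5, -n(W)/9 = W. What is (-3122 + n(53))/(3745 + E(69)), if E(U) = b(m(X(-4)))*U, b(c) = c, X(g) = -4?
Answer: -3599/4090 ≈ -0.87995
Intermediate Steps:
n(W) = -9*W
m(C) = 5
E(U) = 5*U
(-3122 + n(53))/(3745 + E(69)) = (-3122 - 9*53)/(3745 + 5*69) = (-3122 - 477)/(3745 + 345) = -3599/4090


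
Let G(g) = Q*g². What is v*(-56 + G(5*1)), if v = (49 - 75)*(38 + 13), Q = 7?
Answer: -157794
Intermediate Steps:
G(g) = 7*g²
v = -1326 (v = -26*51 = -1326)
v*(-56 + G(5*1)) = -1326*(-56 + 7*(5*1)²) = -1326*(-56 + 7*5²) = -1326*(-56 + 7*25) = -1326*(-56 + 175) = -1326*119 = -157794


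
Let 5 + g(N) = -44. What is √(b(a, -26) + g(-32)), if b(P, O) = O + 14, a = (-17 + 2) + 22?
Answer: I*√61 ≈ 7.8102*I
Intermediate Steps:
g(N) = -49 (g(N) = -5 - 44 = -49)
a = 7 (a = -15 + 22 = 7)
b(P, O) = 14 + O
√(b(a, -26) + g(-32)) = √((14 - 26) - 49) = √(-12 - 49) = √(-61) = I*√61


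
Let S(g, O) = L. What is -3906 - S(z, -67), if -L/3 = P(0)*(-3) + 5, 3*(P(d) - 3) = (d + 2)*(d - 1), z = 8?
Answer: -3912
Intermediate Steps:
P(d) = 3 + (-1 + d)*(2 + d)/3 (P(d) = 3 + ((d + 2)*(d - 1))/3 = 3 + ((2 + d)*(-1 + d))/3 = 3 + ((-1 + d)*(2 + d))/3 = 3 + (-1 + d)*(2 + d)/3)
L = 6 (L = -3*((7/3 + (1/3)*0 + (1/3)*0**2)*(-3) + 5) = -3*((7/3 + 0 + (1/3)*0)*(-3) + 5) = -3*((7/3 + 0 + 0)*(-3) + 5) = -3*((7/3)*(-3) + 5) = -3*(-7 + 5) = -3*(-2) = 6)
S(g, O) = 6
-3906 - S(z, -67) = -3906 - 1*6 = -3906 - 6 = -3912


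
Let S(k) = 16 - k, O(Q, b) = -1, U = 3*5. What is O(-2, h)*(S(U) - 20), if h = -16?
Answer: 19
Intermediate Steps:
U = 15
O(-2, h)*(S(U) - 20) = -((16 - 1*15) - 20) = -((16 - 15) - 20) = -(1 - 20) = -1*(-19) = 19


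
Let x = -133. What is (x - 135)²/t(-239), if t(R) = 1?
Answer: 71824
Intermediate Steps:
(x - 135)²/t(-239) = (-133 - 135)²/1 = (-268)²*1 = 71824*1 = 71824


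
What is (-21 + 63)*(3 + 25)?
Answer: 1176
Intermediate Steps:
(-21 + 63)*(3 + 25) = 42*28 = 1176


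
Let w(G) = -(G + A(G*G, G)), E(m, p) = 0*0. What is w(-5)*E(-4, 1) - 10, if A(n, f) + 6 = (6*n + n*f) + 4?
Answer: -10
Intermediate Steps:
A(n, f) = -2 + 6*n + f*n (A(n, f) = -6 + ((6*n + n*f) + 4) = -6 + ((6*n + f*n) + 4) = -6 + (4 + 6*n + f*n) = -2 + 6*n + f*n)
E(m, p) = 0
w(G) = 2 - G - G**3 - 6*G**2 (w(G) = -(G + (-2 + 6*(G*G) + G*(G*G))) = -(G + (-2 + 6*G**2 + G*G**2)) = -(G + (-2 + 6*G**2 + G**3)) = -(G + (-2 + G**3 + 6*G**2)) = -(-2 + G + G**3 + 6*G**2) = 2 - G - G**3 - 6*G**2)
w(-5)*E(-4, 1) - 10 = (2 - 1*(-5) - 1*(-5)**3 - 6*(-5)**2)*0 - 10 = (2 + 5 - 1*(-125) - 6*25)*0 - 10 = (2 + 5 + 125 - 150)*0 - 10 = -18*0 - 10 = 0 - 10 = -10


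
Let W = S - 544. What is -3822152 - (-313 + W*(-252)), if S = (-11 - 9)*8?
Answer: -3999247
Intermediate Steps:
S = -160 (S = -20*8 = -160)
W = -704 (W = -160 - 544 = -704)
-3822152 - (-313 + W*(-252)) = -3822152 - (-313 - 704*(-252)) = -3822152 - (-313 + 177408) = -3822152 - 1*177095 = -3822152 - 177095 = -3999247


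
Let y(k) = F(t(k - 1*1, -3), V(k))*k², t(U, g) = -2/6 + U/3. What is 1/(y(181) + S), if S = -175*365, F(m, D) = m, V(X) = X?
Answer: 3/5672594 ≈ 5.2886e-7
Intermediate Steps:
t(U, g) = -⅓ + U/3 (t(U, g) = -2*⅙ + U*(⅓) = -⅓ + U/3)
y(k) = k²*(-⅔ + k/3) (y(k) = (-⅓ + (k - 1*1)/3)*k² = (-⅓ + (k - 1)/3)*k² = (-⅓ + (-1 + k)/3)*k² = (-⅓ + (-⅓ + k/3))*k² = (-⅔ + k/3)*k² = k²*(-⅔ + k/3))
S = -63875
1/(y(181) + S) = 1/((⅓)*181²*(-2 + 181) - 63875) = 1/((⅓)*32761*179 - 63875) = 1/(5864219/3 - 63875) = 1/(5672594/3) = 3/5672594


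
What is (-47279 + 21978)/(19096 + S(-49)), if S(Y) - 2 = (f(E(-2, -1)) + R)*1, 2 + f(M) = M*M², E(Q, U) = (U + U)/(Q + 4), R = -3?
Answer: -25301/19092 ≈ -1.3252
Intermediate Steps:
E(Q, U) = 2*U/(4 + Q) (E(Q, U) = (2*U)/(4 + Q) = 2*U/(4 + Q))
f(M) = -2 + M³ (f(M) = -2 + M*M² = -2 + M³)
S(Y) = -4 (S(Y) = 2 + ((-2 + (2*(-1)/(4 - 2))³) - 3)*1 = 2 + ((-2 + (2*(-1)/2)³) - 3)*1 = 2 + ((-2 + (2*(-1)*(½))³) - 3)*1 = 2 + ((-2 + (-1)³) - 3)*1 = 2 + ((-2 - 1) - 3)*1 = 2 + (-3 - 3)*1 = 2 - 6*1 = 2 - 6 = -4)
(-47279 + 21978)/(19096 + S(-49)) = (-47279 + 21978)/(19096 - 4) = -25301/19092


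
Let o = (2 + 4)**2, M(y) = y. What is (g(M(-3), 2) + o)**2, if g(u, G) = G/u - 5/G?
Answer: 38809/36 ≈ 1078.0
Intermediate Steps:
g(u, G) = -5/G + G/u
o = 36 (o = 6**2 = 36)
(g(M(-3), 2) + o)**2 = ((-5/2 + 2/(-3)) + 36)**2 = ((-5*1/2 + 2*(-1/3)) + 36)**2 = ((-5/2 - 2/3) + 36)**2 = (-19/6 + 36)**2 = (197/6)**2 = 38809/36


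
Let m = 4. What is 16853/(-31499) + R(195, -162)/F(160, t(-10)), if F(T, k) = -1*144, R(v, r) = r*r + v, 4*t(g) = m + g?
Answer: -278409631/1511952 ≈ -184.14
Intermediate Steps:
t(g) = 1 + g/4 (t(g) = (4 + g)/4 = 1 + g/4)
R(v, r) = v + r² (R(v, r) = r² + v = v + r²)
F(T, k) = -144
16853/(-31499) + R(195, -162)/F(160, t(-10)) = 16853/(-31499) + (195 + (-162)²)/(-144) = 16853*(-1/31499) + (195 + 26244)*(-1/144) = -16853/31499 + 26439*(-1/144) = -16853/31499 - 8813/48 = -278409631/1511952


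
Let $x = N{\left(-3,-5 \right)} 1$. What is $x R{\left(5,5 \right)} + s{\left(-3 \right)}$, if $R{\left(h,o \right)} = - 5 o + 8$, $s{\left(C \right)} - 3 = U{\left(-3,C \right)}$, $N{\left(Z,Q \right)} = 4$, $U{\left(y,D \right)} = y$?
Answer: $-68$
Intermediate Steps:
$s{\left(C \right)} = 0$ ($s{\left(C \right)} = 3 - 3 = 0$)
$R{\left(h,o \right)} = 8 - 5 o$
$x = 4$ ($x = 4 \cdot 1 = 4$)
$x R{\left(5,5 \right)} + s{\left(-3 \right)} = 4 \left(8 - 25\right) + 0 = 4 \left(-17\right) + 0 = -68 + 0 = -68$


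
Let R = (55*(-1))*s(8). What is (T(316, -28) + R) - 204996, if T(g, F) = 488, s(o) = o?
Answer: -204948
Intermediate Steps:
R = -440 (R = (55*(-1))*8 = -55*8 = -440)
(T(316, -28) + R) - 204996 = (488 - 440) - 204996 = 48 - 204996 = -204948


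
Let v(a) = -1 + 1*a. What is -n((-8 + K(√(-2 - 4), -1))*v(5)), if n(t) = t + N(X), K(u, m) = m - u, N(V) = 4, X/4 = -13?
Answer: 32 + 4*I*√6 ≈ 32.0 + 9.798*I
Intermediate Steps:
X = -52 (X = 4*(-13) = -52)
v(a) = -1 + a
n(t) = 4 + t (n(t) = t + 4 = 4 + t)
-n((-8 + K(√(-2 - 4), -1))*v(5)) = -(4 + (-8 + (-1 - √(-2 - 4)))*(-1 + 5)) = -(4 + (-8 + (-1 - √(-6)))*4) = -(4 + (-8 + (-1 - I*√6))*4) = -(4 + (-9 - I*√6)*4) = -(4 + (-36 - 4*I*√6)) = -(-32 - 4*I*√6) = 32 + 4*I*√6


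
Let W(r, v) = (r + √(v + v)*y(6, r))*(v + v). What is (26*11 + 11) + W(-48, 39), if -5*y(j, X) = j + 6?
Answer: -3447 - 936*√78/5 ≈ -5100.3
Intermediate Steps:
y(j, X) = -6/5 - j/5 (y(j, X) = -(j + 6)/5 = -(6 + j)/5 = -6/5 - j/5)
W(r, v) = 2*v*(r - 12*√2*√v/5) (W(r, v) = (r + √(v + v)*(-6/5 - ⅕*6))*(v + v) = (r + √(2*v)*(-6/5 - 6/5))*(2*v) = (r + (√2*√v)*(-12/5))*(2*v) = (r - 12*√2*√v/5)*(2*v) = 2*v*(r - 12*√2*√v/5))
(26*11 + 11) + W(-48, 39) = (26*11 + 11) + (2*(-48)*39 - 24*√2*39^(3/2)/5) = (286 + 11) + (-3744 - 24*√2*39*√39/5) = 297 + (-3744 - 936*√78/5) = -3447 - 936*√78/5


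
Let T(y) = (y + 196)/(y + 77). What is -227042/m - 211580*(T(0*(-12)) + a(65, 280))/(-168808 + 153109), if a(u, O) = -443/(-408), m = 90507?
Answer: 24673517186843/531405152982 ≈ 46.431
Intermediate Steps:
a(u, O) = 443/408 (a(u, O) = -443*(-1/408) = 443/408)
T(y) = (196 + y)/(77 + y)
-227042/m - 211580*(T(0*(-12)) + a(65, 280))/(-168808 + 153109) = -227042/90507 - 211580*((196 + 0*(-12))/(77 + 0*(-12)) + 443/408)/(-168808 + 153109) = -227042*1/90507 - (-23432485/1601298 - 211580*(196 + 0)/(15699*(77 + 0))) = -227042/90507 - 211580/((-15699/(196/77 + 443/408))) = -227042/90507 - 211580/((-15699/((1/77)*196 + 443/408))) = -227042/90507 - 211580/((-15699/(28/11 + 443/408))) = -227042/90507 - 211580/((-15699/16297/4488)) = -227042/90507 - 211580/((-15699*4488/16297)) = -227042/90507 - 211580/(-70457112/16297) = -227042/90507 - 211580*(-16297/70457112) = -227042/90507 + 862029815/17614278 = 24673517186843/531405152982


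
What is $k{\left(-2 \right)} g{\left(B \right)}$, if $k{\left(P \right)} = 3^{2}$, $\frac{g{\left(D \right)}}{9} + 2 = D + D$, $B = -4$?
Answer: $-810$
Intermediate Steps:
$g{\left(D \right)} = -18 + 18 D$ ($g{\left(D \right)} = -18 + 9 \left(D + D\right) = -18 + 9 \cdot 2 D = -18 + 18 D$)
$k{\left(P \right)} = 9$
$k{\left(-2 \right)} g{\left(B \right)} = 9 \left(-18 + 18 \left(-4\right)\right) = 9 \left(-18 - 72\right) = 9 \left(-90\right) = -810$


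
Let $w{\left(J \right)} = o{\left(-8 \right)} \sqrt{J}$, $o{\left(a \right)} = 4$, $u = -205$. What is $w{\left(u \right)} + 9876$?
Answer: $9876 + 4 i \sqrt{205} \approx 9876.0 + 57.271 i$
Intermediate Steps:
$w{\left(J \right)} = 4 \sqrt{J}$
$w{\left(u \right)} + 9876 = 4 \sqrt{-205} + 9876 = 4 i \sqrt{205} + 9876 = 9876 + 4 i \sqrt{205}$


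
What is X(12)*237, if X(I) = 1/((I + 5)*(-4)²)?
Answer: 237/272 ≈ 0.87132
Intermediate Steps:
X(I) = 1/(80 + 16*I) (X(I) = 1/((5 + I)*16) = 1/(80 + 16*I))
X(12)*237 = (1/(16*(5 + 12)))*237 = ((1/16)/17)*237 = ((1/16)*(1/17))*237 = (1/272)*237 = 237/272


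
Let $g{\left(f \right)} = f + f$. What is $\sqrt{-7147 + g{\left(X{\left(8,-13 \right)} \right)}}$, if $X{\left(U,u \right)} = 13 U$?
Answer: $3 i \sqrt{771} \approx 83.301 i$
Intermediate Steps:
$g{\left(f \right)} = 2 f$
$\sqrt{-7147 + g{\left(X{\left(8,-13 \right)} \right)}} = \sqrt{-7147 + 2 \cdot 13 \cdot 8} = \sqrt{-7147 + 2 \cdot 104} = \sqrt{-7147 + 208} = \sqrt{-6939} = 3 i \sqrt{771}$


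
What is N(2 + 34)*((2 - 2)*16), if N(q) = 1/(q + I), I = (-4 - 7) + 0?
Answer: 0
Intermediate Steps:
I = -11 (I = -11 + 0 = -11)
N(q) = 1/(-11 + q) (N(q) = 1/(q - 11) = 1/(-11 + q))
N(2 + 34)*((2 - 2)*16) = ((2 - 2)*16)/(-11 + (2 + 34)) = (0*16)/(-11 + 36) = 0/25 = (1/25)*0 = 0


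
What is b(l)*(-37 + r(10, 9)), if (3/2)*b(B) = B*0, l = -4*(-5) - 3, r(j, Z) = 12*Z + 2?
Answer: 0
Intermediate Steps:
r(j, Z) = 2 + 12*Z
l = 17 (l = 20 - 3 = 17)
b(B) = 0 (b(B) = 2*(B*0)/3 = (⅔)*0 = 0)
b(l)*(-37 + r(10, 9)) = 0*(-37 + (2 + 12*9)) = 0*(-37 + (2 + 108)) = 0*(-37 + 110) = 0*73 = 0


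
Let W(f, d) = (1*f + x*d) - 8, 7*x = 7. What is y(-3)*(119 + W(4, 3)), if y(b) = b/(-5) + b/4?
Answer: -177/10 ≈ -17.700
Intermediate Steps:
y(b) = b/20 (y(b) = b*(-1/5) + b*(1/4) = -b/5 + b/4 = b/20)
x = 1 (x = (1/7)*7 = 1)
W(f, d) = -8 + d + f (W(f, d) = (1*f + 1*d) - 8 = (f + d) - 8 = (d + f) - 8 = -8 + d + f)
y(-3)*(119 + W(4, 3)) = ((1/20)*(-3))*(119 + (-8 + 3 + 4)) = -3*(119 - 1)/20 = -3/20*118 = -177/10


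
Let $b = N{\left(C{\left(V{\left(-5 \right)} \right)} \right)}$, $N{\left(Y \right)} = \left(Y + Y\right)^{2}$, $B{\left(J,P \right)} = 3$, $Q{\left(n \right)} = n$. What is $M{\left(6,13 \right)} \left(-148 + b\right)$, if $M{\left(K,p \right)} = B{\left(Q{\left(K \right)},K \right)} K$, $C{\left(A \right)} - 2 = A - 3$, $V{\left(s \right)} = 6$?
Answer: $-864$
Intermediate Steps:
$C{\left(A \right)} = -1 + A$ ($C{\left(A \right)} = 2 + \left(A - 3\right) = 2 + \left(-3 + A\right) = -1 + A$)
$N{\left(Y \right)} = 4 Y^{2}$ ($N{\left(Y \right)} = \left(2 Y\right)^{2} = 4 Y^{2}$)
$M{\left(K,p \right)} = 3 K$
$b = 100$ ($b = 4 \left(-1 + 6\right)^{2} = 4 \cdot 5^{2} = 4 \cdot 25 = 100$)
$M{\left(6,13 \right)} \left(-148 + b\right) = 3 \cdot 6 \left(-148 + 100\right) = 18 \left(-48\right) = -864$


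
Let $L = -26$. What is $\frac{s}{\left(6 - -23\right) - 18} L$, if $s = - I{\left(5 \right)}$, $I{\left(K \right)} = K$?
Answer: $\frac{130}{11} \approx 11.818$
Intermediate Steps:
$s = -5$ ($s = \left(-1\right) 5 = -5$)
$\frac{s}{\left(6 - -23\right) - 18} L = \frac{1}{\left(6 - -23\right) - 18} \left(-5\right) \left(-26\right) = \frac{1}{\left(6 + 23\right) - 18} \left(-5\right) \left(-26\right) = \frac{1}{29 - 18} \left(-5\right) \left(-26\right) = \frac{1}{11} \left(-5\right) \left(-26\right) = \left(- \frac{5}{11}\right) \left(-26\right) = \frac{130}{11}$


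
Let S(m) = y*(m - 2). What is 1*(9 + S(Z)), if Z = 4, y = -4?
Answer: 1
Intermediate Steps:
S(m) = 8 - 4*m (S(m) = -4*(m - 2) = -4*(-2 + m) = 8 - 4*m)
1*(9 + S(Z)) = 1*(9 + (8 - 4*4)) = 1*(9 + (8 - 16)) = 1*(9 - 8) = 1*1 = 1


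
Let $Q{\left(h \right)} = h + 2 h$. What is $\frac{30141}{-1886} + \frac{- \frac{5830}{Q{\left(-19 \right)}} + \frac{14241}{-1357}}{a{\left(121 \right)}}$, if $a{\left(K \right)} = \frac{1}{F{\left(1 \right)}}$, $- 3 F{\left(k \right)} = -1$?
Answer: $\frac{278072437}{19027854} \approx 14.614$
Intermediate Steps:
$F{\left(k \right)} = \frac{1}{3}$ ($F{\left(k \right)} = \left(- \frac{1}{3}\right) \left(-1\right) = \frac{1}{3}$)
$Q{\left(h \right)} = 3 h$
$a{\left(K \right)} = 3$ ($a{\left(K \right)} = \frac{1}{\frac{1}{3}} = 3$)
$\frac{30141}{-1886} + \frac{- \frac{5830}{Q{\left(-19 \right)}} + \frac{14241}{-1357}}{a{\left(121 \right)}} = \frac{30141}{-1886} + \frac{- \frac{5830}{3 \left(-19\right)} + \frac{14241}{-1357}}{3} = 30141 \left(- \frac{1}{1886}\right) + \left(- \frac{5830}{-57} + 14241 \left(- \frac{1}{1357}\right)\right) \frac{1}{3} = - \frac{30141}{1886} + \left(\left(-5830\right) \left(- \frac{1}{57}\right) - \frac{14241}{1357}\right) \frac{1}{3} = - \frac{30141}{1886} + \left(\frac{5830}{57} - \frac{14241}{1357}\right) \frac{1}{3} = - \frac{30141}{1886} + \frac{7099573}{77349} \cdot \frac{1}{3} = - \frac{30141}{1886} + \frac{7099573}{232047} = \frac{278072437}{19027854}$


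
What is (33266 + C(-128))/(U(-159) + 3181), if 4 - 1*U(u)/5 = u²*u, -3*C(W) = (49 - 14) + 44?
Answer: 99719/60304788 ≈ 0.0016536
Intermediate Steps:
C(W) = -79/3 (C(W) = -((49 - 14) + 44)/3 = -(35 + 44)/3 = -⅓*79 = -79/3)
U(u) = 20 - 5*u³ (U(u) = 20 - 5*u²*u = 20 - 5*u³)
(33266 + C(-128))/(U(-159) + 3181) = (33266 - 79/3)/((20 - 5*(-159)³) + 3181) = 99719/(3*((20 - 5*(-4019679)) + 3181)) = 99719/(3*((20 + 20098395) + 3181)) = 99719/(3*(20098415 + 3181)) = (99719/3)/20101596 = (99719/3)*(1/20101596) = 99719/60304788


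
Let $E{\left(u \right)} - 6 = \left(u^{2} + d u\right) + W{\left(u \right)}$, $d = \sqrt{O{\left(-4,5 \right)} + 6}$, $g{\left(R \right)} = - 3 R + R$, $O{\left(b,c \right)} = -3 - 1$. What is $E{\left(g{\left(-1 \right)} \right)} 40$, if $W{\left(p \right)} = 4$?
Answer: $560 + 80 \sqrt{2} \approx 673.14$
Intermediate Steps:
$O{\left(b,c \right)} = -4$ ($O{\left(b,c \right)} = -3 - 1 = -4$)
$g{\left(R \right)} = - 2 R$
$d = \sqrt{2}$ ($d = \sqrt{-4 + 6} = \sqrt{2} \approx 1.4142$)
$E{\left(u \right)} = 10 + u^{2} + u \sqrt{2}$ ($E{\left(u \right)} = 6 + \left(\left(u^{2} + \sqrt{2} u\right) + 4\right) = 6 + \left(\left(u^{2} + u \sqrt{2}\right) + 4\right) = 6 + \left(4 + u^{2} + u \sqrt{2}\right) = 10 + u^{2} + u \sqrt{2}$)
$E{\left(g{\left(-1 \right)} \right)} 40 = \left(10 + \left(\left(-2\right) \left(-1\right)\right)^{2} + \left(-2\right) \left(-1\right) \sqrt{2}\right) 40 = \left(10 + 2^{2} + 2 \sqrt{2}\right) 40 = \left(10 + 4 + 2 \sqrt{2}\right) 40 = \left(14 + 2 \sqrt{2}\right) 40 = 560 + 80 \sqrt{2}$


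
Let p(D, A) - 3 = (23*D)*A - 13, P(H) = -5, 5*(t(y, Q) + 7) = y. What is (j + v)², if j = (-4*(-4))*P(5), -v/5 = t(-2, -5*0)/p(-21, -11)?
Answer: 179948185209/28121809 ≈ 6398.9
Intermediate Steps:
t(y, Q) = -7 + y/5
p(D, A) = -10 + 23*A*D (p(D, A) = 3 + ((23*D)*A - 13) = 3 + (23*A*D - 13) = 3 + (-13 + 23*A*D) = -10 + 23*A*D)
v = 37/5303 (v = -5*(-7 + (⅕)*(-2))/(-10 + 23*(-11)*(-21)) = -5*(-7 - ⅖)/(-10 + 5313) = -(-37)/5303 = -5*(-37/26515) = 37/5303 ≈ 0.0069772)
j = -80 (j = -4*(-4)*(-5) = 16*(-5) = -80)
(j + v)² = (-80 + 37/5303)² = (-424203/5303)² = 179948185209/28121809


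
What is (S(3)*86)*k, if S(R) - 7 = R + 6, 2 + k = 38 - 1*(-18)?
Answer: 74304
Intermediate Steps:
k = 54 (k = -2 + (38 - 1*(-18)) = -2 + (38 + 18) = -2 + 56 = 54)
S(R) = 13 + R (S(R) = 7 + (R + 6) = 7 + (6 + R) = 13 + R)
(S(3)*86)*k = ((13 + 3)*86)*54 = (16*86)*54 = 1376*54 = 74304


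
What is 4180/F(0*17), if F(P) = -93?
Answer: -4180/93 ≈ -44.946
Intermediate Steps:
4180/F(0*17) = 4180/(-93) = 4180*(-1/93) = -4180/93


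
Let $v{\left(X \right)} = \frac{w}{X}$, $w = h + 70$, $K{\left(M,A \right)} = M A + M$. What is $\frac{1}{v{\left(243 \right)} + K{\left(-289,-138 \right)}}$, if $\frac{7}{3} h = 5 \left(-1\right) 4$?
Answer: $\frac{1701}{67348123} \approx 2.5257 \cdot 10^{-5}$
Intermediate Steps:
$h = - \frac{60}{7}$ ($h = \frac{3 \cdot 5 \left(-1\right) 4}{7} = \frac{3 \left(\left(-5\right) 4\right)}{7} = \frac{3}{7} \left(-20\right) = - \frac{60}{7} \approx -8.5714$)
$K{\left(M,A \right)} = M + A M$ ($K{\left(M,A \right)} = A M + M = M + A M$)
$w = \frac{430}{7}$ ($w = - \frac{60}{7} + 70 = \frac{430}{7} \approx 61.429$)
$v{\left(X \right)} = \frac{430}{7 X}$
$\frac{1}{v{\left(243 \right)} + K{\left(-289,-138 \right)}} = \frac{1}{\frac{430}{7 \cdot 243} - 289 \left(1 - 138\right)} = \frac{1}{\frac{430}{7} \cdot \frac{1}{243} - -39593} = \frac{1}{\frac{430}{1701} + 39593} = \frac{1}{\frac{67348123}{1701}} = \frac{1701}{67348123}$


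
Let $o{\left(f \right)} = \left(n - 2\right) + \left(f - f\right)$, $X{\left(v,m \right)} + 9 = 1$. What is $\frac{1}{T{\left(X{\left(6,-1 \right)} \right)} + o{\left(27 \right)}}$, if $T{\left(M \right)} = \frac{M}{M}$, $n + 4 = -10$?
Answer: $- \frac{1}{15} \approx -0.066667$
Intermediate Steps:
$n = -14$ ($n = -4 - 10 = -14$)
$X{\left(v,m \right)} = -8$ ($X{\left(v,m \right)} = -9 + 1 = -8$)
$o{\left(f \right)} = -16$ ($o{\left(f \right)} = \left(-14 - 2\right) + \left(f - f\right) = -16 + 0 = -16$)
$T{\left(M \right)} = 1$
$\frac{1}{T{\left(X{\left(6,-1 \right)} \right)} + o{\left(27 \right)}} = \frac{1}{1 - 16} = \frac{1}{-15} = - \frac{1}{15}$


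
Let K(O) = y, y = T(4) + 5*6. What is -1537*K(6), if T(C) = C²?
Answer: -70702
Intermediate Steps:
y = 46 (y = 4² + 5*6 = 16 + 30 = 46)
K(O) = 46
-1537*K(6) = -1537*46 = -70702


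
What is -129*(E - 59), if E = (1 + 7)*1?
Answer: 6579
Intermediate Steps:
E = 8 (E = 8*1 = 8)
-129*(E - 59) = -129*(8 - 59) = -129*(-51) = 6579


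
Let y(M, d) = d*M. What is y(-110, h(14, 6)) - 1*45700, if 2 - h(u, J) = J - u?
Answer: -46800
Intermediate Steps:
h(u, J) = 2 + u - J (h(u, J) = 2 - (J - u) = 2 + (u - J) = 2 + u - J)
y(M, d) = M*d
y(-110, h(14, 6)) - 1*45700 = -110*(2 + 14 - 1*6) - 1*45700 = -110*(2 + 14 - 6) - 45700 = -110*10 - 45700 = -1100 - 45700 = -46800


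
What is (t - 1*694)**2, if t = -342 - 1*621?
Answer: 2745649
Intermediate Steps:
t = -963 (t = -342 - 621 = -963)
(t - 1*694)**2 = (-963 - 1*694)**2 = (-963 - 694)**2 = (-1657)**2 = 2745649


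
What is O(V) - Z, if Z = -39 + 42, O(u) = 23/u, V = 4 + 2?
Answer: ⅚ ≈ 0.83333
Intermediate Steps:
V = 6
Z = 3
O(V) - Z = 23/6 - 1*3 = 23*(⅙) - 3 = 23/6 - 3 = ⅚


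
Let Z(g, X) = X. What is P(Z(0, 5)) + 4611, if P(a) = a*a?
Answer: 4636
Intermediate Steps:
P(a) = a**2
P(Z(0, 5)) + 4611 = 5**2 + 4611 = 25 + 4611 = 4636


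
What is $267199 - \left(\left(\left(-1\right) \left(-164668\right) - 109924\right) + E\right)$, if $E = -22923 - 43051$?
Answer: $278429$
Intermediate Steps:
$E = -65974$
$267199 - \left(\left(\left(-1\right) \left(-164668\right) - 109924\right) + E\right) = 267199 - \left(\left(\left(-1\right) \left(-164668\right) - 109924\right) - 65974\right) = 267199 - \left(\left(164668 - 109924\right) - 65974\right) = 267199 - \left(54744 - 65974\right) = 267199 - -11230 = 267199 + 11230 = 278429$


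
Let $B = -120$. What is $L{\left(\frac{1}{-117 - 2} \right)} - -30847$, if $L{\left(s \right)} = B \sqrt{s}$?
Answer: $30847 - \frac{120 i \sqrt{119}}{119} \approx 30847.0 - 11.0 i$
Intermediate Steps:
$L{\left(s \right)} = - 120 \sqrt{s}$
$L{\left(\frac{1}{-117 - 2} \right)} - -30847 = - 120 \sqrt{\frac{1}{-117 - 2}} - -30847 = - 120 \sqrt{\frac{1}{-119}} + 30847 = - 120 \sqrt{- \frac{1}{119}} + 30847 = - 120 \frac{i \sqrt{119}}{119} + 30847 = - \frac{120 i \sqrt{119}}{119} + 30847 = 30847 - \frac{120 i \sqrt{119}}{119}$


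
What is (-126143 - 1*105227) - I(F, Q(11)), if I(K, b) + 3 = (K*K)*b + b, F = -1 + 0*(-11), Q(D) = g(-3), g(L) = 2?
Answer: -231371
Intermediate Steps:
Q(D) = 2
F = -1 (F = -1 + 0 = -1)
I(K, b) = -3 + b + b*K**2 (I(K, b) = -3 + ((K*K)*b + b) = -3 + (K**2*b + b) = -3 + (b*K**2 + b) = -3 + (b + b*K**2) = -3 + b + b*K**2)
(-126143 - 1*105227) - I(F, Q(11)) = (-126143 - 1*105227) - (-3 + 2 + 2*(-1)**2) = (-126143 - 105227) - (-3 + 2 + 2*1) = -231370 - (-3 + 2 + 2) = -231370 - 1*1 = -231370 - 1 = -231371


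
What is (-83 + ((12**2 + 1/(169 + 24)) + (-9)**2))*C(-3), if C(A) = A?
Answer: -82221/193 ≈ -426.02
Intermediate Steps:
(-83 + ((12**2 + 1/(169 + 24)) + (-9)**2))*C(-3) = (-83 + ((12**2 + 1/(169 + 24)) + (-9)**2))*(-3) = (-83 + ((144 + 1/193) + 81))*(-3) = (-83 + (27793/193 + 81))*(-3) = (-83 + 43426/193)*(-3) = (27407/193)*(-3) = -82221/193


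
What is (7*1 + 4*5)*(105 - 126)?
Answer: -567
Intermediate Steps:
(7*1 + 4*5)*(105 - 126) = (7 + 20)*(-21) = 27*(-21) = -567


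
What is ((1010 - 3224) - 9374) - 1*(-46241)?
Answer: 34653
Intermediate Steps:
((1010 - 3224) - 9374) - 1*(-46241) = (-2214 - 9374) + 46241 = -11588 + 46241 = 34653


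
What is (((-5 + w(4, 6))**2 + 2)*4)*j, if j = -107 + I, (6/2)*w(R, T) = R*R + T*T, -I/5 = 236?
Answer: -793364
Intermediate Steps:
I = -1180 (I = -5*236 = -1180)
w(R, T) = R**2/3 + T**2/3 (w(R, T) = (R*R + T*T)/3 = (R**2 + T**2)/3 = R**2/3 + T**2/3)
j = -1287 (j = -107 - 1180 = -1287)
(((-5 + w(4, 6))**2 + 2)*4)*j = (((-5 + ((1/3)*4**2 + (1/3)*6**2))**2 + 2)*4)*(-1287) = (((-5 + ((1/3)*16 + (1/3)*36))**2 + 2)*4)*(-1287) = (((-5 + (16/3 + 12))**2 + 2)*4)*(-1287) = (((-5 + 52/3)**2 + 2)*4)*(-1287) = (((37/3)**2 + 2)*4)*(-1287) = ((1369/9 + 2)*4)*(-1287) = ((1387/9)*4)*(-1287) = (5548/9)*(-1287) = -793364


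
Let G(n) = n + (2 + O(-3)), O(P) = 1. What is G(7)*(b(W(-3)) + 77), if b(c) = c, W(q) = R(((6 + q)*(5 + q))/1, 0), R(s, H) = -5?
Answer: 720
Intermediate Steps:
W(q) = -5
G(n) = 3 + n (G(n) = n + (2 + 1) = n + 3 = 3 + n)
G(7)*(b(W(-3)) + 77) = (3 + 7)*(-5 + 77) = 10*72 = 720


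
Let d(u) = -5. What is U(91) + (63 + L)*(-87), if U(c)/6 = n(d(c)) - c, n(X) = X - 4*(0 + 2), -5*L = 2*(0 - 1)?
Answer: -30699/5 ≈ -6139.8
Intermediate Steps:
L = 2/5 (L = -2*(0 - 1)/5 = -2*(-1)/5 = -1/5*(-2) = 2/5 ≈ 0.40000)
n(X) = -8 + X (n(X) = X - 4*2 = X - 8 = -8 + X)
U(c) = -78 - 6*c (U(c) = 6*((-8 - 5) - c) = 6*(-13 - c) = -78 - 6*c)
U(91) + (63 + L)*(-87) = (-78 - 6*91) + (63 + 2/5)*(-87) = (-78 - 546) + (317/5)*(-87) = -624 - 27579/5 = -30699/5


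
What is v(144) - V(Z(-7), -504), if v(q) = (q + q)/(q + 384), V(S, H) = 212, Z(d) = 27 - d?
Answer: -2326/11 ≈ -211.45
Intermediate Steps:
v(q) = 2*q/(384 + q) (v(q) = (2*q)/(384 + q) = 2*q/(384 + q))
v(144) - V(Z(-7), -504) = 2*144/(384 + 144) - 1*212 = 2*144/528 - 212 = 2*144*(1/528) - 212 = 6/11 - 212 = -2326/11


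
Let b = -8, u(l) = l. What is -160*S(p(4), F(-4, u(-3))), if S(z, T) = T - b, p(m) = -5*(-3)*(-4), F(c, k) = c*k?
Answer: -3200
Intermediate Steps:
p(m) = -60 (p(m) = 15*(-4) = -60)
S(z, T) = 8 + T (S(z, T) = T - 1*(-8) = T + 8 = 8 + T)
-160*S(p(4), F(-4, u(-3))) = -160*(8 - 4*(-3)) = -160*(8 + 12) = -160*20 = -3200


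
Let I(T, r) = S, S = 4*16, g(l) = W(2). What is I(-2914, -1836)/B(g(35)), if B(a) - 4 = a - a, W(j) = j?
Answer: 16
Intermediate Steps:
g(l) = 2
B(a) = 4 (B(a) = 4 + (a - a) = 4 + 0 = 4)
S = 64
I(T, r) = 64
I(-2914, -1836)/B(g(35)) = 64/4 = 64*(1/4) = 16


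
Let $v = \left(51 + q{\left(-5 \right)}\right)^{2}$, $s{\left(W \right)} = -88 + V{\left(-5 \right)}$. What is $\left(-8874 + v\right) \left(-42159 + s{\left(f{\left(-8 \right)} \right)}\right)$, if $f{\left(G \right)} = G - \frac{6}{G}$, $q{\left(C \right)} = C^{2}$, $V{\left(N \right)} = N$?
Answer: $130896696$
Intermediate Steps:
$s{\left(W \right)} = -93$ ($s{\left(W \right)} = -88 - 5 = -93$)
$v = 5776$ ($v = \left(51 + \left(-5\right)^{2}\right)^{2} = \left(51 + 25\right)^{2} = 76^{2} = 5776$)
$\left(-8874 + v\right) \left(-42159 + s{\left(f{\left(-8 \right)} \right)}\right) = \left(-8874 + 5776\right) \left(-42159 - 93\right) = \left(-3098\right) \left(-42252\right) = 130896696$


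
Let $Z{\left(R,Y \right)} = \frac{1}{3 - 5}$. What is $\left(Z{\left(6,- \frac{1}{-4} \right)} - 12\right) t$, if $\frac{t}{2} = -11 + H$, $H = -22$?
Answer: $825$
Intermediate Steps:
$Z{\left(R,Y \right)} = - \frac{1}{2}$ ($Z{\left(R,Y \right)} = \frac{1}{-2} = - \frac{1}{2}$)
$t = -66$ ($t = 2 \left(-11 - 22\right) = 2 \left(-33\right) = -66$)
$\left(Z{\left(6,- \frac{1}{-4} \right)} - 12\right) t = \left(- \frac{1}{2} - 12\right) \left(-66\right) = \left(- \frac{25}{2}\right) \left(-66\right) = 825$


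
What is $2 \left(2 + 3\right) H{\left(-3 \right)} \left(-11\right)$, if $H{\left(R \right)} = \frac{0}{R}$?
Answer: $0$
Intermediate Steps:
$H{\left(R \right)} = 0$
$2 \left(2 + 3\right) H{\left(-3 \right)} \left(-11\right) = 2 \left(2 + 3\right) 0 \left(-11\right) = 2 \cdot 5 \cdot 0 \left(-11\right) = 10 \cdot 0 \left(-11\right) = 0 \left(-11\right) = 0$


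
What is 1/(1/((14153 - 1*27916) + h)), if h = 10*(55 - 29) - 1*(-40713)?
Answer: 27210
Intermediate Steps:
h = 40973 (h = 10*26 + 40713 = 260 + 40713 = 40973)
1/(1/((14153 - 1*27916) + h)) = 1/(1/((14153 - 1*27916) + 40973)) = 1/(1/((14153 - 27916) + 40973)) = 1/(1/(-13763 + 40973)) = 1/(1/27210) = 27210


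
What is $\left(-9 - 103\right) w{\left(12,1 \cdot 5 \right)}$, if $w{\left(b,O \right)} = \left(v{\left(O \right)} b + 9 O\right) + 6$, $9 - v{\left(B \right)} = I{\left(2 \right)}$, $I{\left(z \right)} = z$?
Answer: $-15120$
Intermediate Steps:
$v{\left(B \right)} = 7$ ($v{\left(B \right)} = 9 - 2 = 7$)
$w{\left(b,O \right)} = 6 + 7 b + 9 O$ ($w{\left(b,O \right)} = \left(7 b + 9 O\right) + 6 = 6 + 7 b + 9 O$)
$\left(-9 - 103\right) w{\left(12,1 \cdot 5 \right)} = \left(-9 - 103\right) \left(6 + 7 \cdot 12 + 9 \cdot 1 \cdot 5\right) = - 112 \left(6 + 84 + 9 \cdot 5\right) = - 112 \left(6 + 84 + 45\right) = \left(-112\right) 135 = -15120$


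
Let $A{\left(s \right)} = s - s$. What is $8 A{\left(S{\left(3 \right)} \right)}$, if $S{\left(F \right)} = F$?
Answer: $0$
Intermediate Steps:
$A{\left(s \right)} = 0$
$8 A{\left(S{\left(3 \right)} \right)} = 8 \cdot 0 = 0$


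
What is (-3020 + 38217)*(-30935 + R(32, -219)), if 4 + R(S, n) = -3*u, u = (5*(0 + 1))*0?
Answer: -1088959983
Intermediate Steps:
u = 0 (u = (5*1)*0 = 5*0 = 0)
R(S, n) = -4 (R(S, n) = -4 - 3*0 = -4 + 0 = -4)
(-3020 + 38217)*(-30935 + R(32, -219)) = (-3020 + 38217)*(-30935 - 4) = 35197*(-30939) = -1088959983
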